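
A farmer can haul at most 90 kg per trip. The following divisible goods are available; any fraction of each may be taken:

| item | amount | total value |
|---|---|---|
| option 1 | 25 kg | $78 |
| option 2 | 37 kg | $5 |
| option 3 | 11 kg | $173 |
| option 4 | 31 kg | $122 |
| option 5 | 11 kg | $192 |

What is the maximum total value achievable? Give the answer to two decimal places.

Take in order of value per unit:
- option 5 (192/11 per unit): all 11 → value 192, running total 192.00
- option 3 (173/11 per unit): all 11 → value 173, running total 365.00
- option 4 (122/31 per unit): all 31 → value 122, running total 487.00
- option 1 (78/25 per unit): all 25 → value 78, running total 565.00
- option 2 (5/37 per unit): 12 of 37 → value 12×5/37 = 1.6216, running total 566.62
Total 566.62.

566.62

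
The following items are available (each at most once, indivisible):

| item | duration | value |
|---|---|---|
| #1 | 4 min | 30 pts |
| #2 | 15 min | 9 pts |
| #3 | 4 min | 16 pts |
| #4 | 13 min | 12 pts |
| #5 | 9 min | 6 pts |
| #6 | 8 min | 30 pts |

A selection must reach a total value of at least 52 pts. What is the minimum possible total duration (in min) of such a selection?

Subsets with value ≥ 52, sorted by total duration:
- #1+#6: duration 12, value 60
- #1+#3+#6: duration 16, value 76
- #1+#3+#5: duration 17, value 52
- #1+#5+#6: duration 21, value 66
Minimum duration: 12 min.

12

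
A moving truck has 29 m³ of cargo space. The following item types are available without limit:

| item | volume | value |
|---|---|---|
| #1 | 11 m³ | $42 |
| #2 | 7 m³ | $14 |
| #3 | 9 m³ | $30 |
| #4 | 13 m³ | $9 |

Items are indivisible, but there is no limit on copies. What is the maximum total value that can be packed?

Best value-per-unit is #1 at 42/11; filling with it alone gives 2×42 = 84.
Optimal mix: 1×#1 + 2×#3 → volume 29, value 102.

$102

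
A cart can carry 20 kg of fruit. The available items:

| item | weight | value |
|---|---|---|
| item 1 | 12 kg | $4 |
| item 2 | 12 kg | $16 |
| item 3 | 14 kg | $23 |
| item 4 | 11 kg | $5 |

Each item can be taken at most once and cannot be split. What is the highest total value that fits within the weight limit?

Check high-value combinations within 20 kg:
- item 3: weight 14, value 23
- item 2: weight 12, value 16
- item 4: weight 11, value 5
- item 1: weight 12, value 4
Best: $23.

$23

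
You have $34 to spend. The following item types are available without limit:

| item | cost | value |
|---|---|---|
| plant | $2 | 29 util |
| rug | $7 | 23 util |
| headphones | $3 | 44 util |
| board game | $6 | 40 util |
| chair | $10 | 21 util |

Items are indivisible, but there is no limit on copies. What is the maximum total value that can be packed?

Best value-per-unit is headphones at 44/3; filling with it alone gives 11×44 = 484.
Optimal mix: 2×plant + 10×headphones → cost 34, value 498.

498 util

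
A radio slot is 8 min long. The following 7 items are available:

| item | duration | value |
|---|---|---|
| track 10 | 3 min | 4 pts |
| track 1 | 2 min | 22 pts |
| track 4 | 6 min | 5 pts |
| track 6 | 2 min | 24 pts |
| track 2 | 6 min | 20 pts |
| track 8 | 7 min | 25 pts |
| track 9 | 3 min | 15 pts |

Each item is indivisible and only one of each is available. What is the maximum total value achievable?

Check high-value combinations within 8 min:
- track 1+track 6+track 9: duration 2+2+3=7, value 22+24+15=61
- track 10+track 1+track 6: duration 3+2+2=7, value 4+22+24=50
- track 1+track 6: duration 2+2=4, value 22+24=46
- track 6+track 2: duration 2+6=8, value 24+20=44
- track 10+track 6+track 9: duration 3+2+3=8, value 4+24+15=43
Best: 61 pts.

61 pts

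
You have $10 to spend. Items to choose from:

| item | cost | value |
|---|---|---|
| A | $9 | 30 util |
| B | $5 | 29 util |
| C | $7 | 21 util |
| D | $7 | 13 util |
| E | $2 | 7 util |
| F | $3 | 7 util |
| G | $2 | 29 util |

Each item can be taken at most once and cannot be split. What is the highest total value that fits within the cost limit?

Check high-value combinations within $10:
- B+E+G: cost 5+2+2=9, value 29+7+29=65
- B+F+G: cost 5+3+2=10, value 29+7+29=65
- B+G: cost 5+2=7, value 29+29=58
- C+G: cost 7+2=9, value 21+29=50
Best: 65 util.

65 util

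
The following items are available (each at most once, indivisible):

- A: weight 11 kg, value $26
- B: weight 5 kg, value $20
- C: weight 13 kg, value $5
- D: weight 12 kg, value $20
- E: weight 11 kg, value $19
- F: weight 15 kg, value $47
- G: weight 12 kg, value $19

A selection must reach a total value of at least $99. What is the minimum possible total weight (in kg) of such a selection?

42

Subsets with value ≥ 99, sorted by total weight:
- A+B+E+F: weight 42, value 112
- A+B+D+F: weight 43, value 113
- A+B+F+G: weight 43, value 112
Minimum weight: 42 kg.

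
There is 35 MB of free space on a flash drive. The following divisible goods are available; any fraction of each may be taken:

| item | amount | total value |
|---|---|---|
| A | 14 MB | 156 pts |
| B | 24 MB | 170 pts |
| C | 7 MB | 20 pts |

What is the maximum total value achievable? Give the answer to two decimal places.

304.75

Take in order of value per unit:
- A (156/14 per unit): all 14 → value 156, running total 156.00
- B (170/24 per unit): 21 of 24 → value 21×170/24 = 148.7500, running total 304.75
Total 304.75.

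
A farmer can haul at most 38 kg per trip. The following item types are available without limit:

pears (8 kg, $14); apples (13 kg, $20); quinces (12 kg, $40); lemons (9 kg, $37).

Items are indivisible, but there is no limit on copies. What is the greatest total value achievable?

Best value-per-unit is lemons at 37/9, and filling with it alone uses weight 4×9=36. No mix of the others beats 4×37 = 148.

$148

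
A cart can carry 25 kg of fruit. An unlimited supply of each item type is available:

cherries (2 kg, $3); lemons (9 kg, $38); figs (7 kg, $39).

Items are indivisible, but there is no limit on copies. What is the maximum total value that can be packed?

Best value-per-unit is figs at 39/7; filling with it alone gives 3×39 = 117.
Optimal mix: 2×cherries + 3×figs → weight 25, value 123.

$123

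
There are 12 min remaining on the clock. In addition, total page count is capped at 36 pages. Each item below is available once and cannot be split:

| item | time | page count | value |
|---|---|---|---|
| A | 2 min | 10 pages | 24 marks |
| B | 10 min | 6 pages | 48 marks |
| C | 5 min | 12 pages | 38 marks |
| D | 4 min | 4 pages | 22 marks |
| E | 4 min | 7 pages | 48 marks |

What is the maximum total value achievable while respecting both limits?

110 marks

Feasible sets respecting both limits:
- A+C+E: time 11, page count 29, value 110
- A+D+E: time 10, page count 21, value 94
- C+E: time 9, page count 19, value 86
Best: 110 marks.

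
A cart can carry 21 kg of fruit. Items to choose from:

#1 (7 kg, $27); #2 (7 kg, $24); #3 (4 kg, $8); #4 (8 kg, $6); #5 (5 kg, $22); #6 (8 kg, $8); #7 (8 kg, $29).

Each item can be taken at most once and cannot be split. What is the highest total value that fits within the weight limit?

$78

Check high-value combinations within 21 kg:
- #1+#5+#7: weight 7+5+8=20, value 27+22+29=78
- #2+#5+#7: weight 7+5+8=20, value 24+22+29=75
- #1+#2+#5: weight 7+7+5=19, value 27+24+22=73
Best: $78.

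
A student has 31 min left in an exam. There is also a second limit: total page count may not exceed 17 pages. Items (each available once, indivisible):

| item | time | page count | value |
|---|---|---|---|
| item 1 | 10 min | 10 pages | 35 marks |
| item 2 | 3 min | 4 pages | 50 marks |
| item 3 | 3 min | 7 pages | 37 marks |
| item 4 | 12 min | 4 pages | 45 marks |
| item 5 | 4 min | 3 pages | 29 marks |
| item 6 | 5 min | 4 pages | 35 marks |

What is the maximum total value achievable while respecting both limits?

159 marks

Feasible sets respecting both limits:
- item 2+item 4+item 5+item 6: time 24, page count 15, value 159
- item 2+item 3+item 4: time 18, page count 15, value 132
- item 2+item 4+item 6: time 20, page count 12, value 130
Best: 159 marks.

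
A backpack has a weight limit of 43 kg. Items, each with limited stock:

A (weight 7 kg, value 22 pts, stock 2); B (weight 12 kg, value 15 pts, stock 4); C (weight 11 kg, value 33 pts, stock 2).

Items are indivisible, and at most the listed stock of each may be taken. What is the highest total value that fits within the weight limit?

Best selections within weight 43 and stock limits:
- 2×A + 2×C: weight 36, value 110
- 1×A + 1×B + 2×C: weight 41, value 103
- 2×A + 1×B + 1×C: weight 37, value 92
Best: 110 pts.

110 pts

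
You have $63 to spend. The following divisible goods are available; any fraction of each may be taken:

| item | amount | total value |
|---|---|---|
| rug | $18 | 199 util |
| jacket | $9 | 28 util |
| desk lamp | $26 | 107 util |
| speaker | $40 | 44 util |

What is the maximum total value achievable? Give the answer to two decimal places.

345.00

Take in order of value per unit:
- rug (199/18 per unit): all 18 → value 199, running total 199.00
- desk lamp (107/26 per unit): all 26 → value 107, running total 306.00
- jacket (28/9 per unit): all 9 → value 28, running total 334.00
- speaker (44/40 per unit): 10 of 40 → value 10×44/40 = 11.0000, running total 345.00
Total 345.00.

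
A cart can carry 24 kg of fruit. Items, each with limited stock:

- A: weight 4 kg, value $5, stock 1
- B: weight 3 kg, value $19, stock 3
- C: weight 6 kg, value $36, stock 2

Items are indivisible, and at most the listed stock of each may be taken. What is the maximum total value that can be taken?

Best selections within weight 24 and stock limits:
- 3×B + 2×C: weight 21, value 129
- 1×A + 2×B + 2×C: weight 22, value 115
- 2×B + 2×C: weight 18, value 110
- 1×A + 3×B + 1×C: weight 19, value 98
Best: $129.

$129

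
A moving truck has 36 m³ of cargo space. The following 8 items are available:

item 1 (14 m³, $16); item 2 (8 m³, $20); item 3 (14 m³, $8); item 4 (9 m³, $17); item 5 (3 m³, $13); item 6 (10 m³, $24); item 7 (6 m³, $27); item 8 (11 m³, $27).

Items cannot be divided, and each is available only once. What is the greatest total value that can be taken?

$101

Check high-value combinations within 36 m³:
- item 2+item 4+item 5+item 6+item 7: volume 8+9+3+10+6=36, value 20+17+13+24+27=101
- item 2+item 6+item 7+item 8: volume 8+10+6+11=35, value 20+24+27+27=98
- item 4+item 6+item 7+item 8: volume 9+10+6+11=36, value 17+24+27+27=95
- item 5+item 6+item 7+item 8: volume 3+10+6+11=30, value 13+24+27+27=91
Best: $101.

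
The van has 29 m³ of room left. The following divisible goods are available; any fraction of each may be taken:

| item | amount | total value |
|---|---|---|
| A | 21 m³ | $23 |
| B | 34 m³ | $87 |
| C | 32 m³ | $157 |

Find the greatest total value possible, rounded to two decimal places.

Take in order of value per unit:
- C (157/32 per unit): 29 of 32 → value 29×157/32 = 142.2813, running total 142.28
Total 142.28.

142.28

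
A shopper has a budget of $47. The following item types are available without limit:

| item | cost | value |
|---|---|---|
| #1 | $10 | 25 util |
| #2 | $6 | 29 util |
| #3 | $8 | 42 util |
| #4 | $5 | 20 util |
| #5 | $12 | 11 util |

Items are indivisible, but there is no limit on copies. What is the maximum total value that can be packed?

Best value-per-unit is #3 at 42/8; filling with it alone gives 5×42 = 210.
Optimal mix: 1×#2 + 5×#3 → cost 46, value 239.

239 util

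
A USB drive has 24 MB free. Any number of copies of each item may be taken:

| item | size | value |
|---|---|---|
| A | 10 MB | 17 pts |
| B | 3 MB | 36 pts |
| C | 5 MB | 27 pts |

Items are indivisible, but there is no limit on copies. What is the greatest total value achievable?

Best value-per-unit is B at 36/3, and filling with it alone uses size 8×3=24. No mix of the others beats 8×36 = 288.

288 pts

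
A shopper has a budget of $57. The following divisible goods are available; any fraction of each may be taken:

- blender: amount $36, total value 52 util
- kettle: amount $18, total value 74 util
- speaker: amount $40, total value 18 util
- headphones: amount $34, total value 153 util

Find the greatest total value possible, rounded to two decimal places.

Take in order of value per unit:
- headphones (153/34 per unit): all 34 → value 153, running total 153.00
- kettle (74/18 per unit): all 18 → value 74, running total 227.00
- blender (52/36 per unit): 5 of 36 → value 5×52/36 = 7.2222, running total 234.22
Total 234.22.

234.22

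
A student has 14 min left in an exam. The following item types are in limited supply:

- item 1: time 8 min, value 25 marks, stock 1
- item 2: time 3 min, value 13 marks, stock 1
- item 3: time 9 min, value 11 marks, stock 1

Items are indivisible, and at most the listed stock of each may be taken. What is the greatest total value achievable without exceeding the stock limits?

38 marks

Top feasible selections:
- 1×item 1 + 1×item 2: time 11, value 38
- 1×item 1: time 8, value 25
- 1×item 2 + 1×item 3: time 12, value 24
- 1×item 2: time 3, value 13
Best: 38 marks.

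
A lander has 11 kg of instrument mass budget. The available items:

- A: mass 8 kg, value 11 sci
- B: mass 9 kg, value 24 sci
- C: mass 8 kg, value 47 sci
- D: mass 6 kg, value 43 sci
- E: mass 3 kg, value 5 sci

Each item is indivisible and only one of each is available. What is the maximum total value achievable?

52 sci

Check high-value combinations within 11 kg:
- C+E: mass 8+3=11, value 47+5=52
- D+E: mass 6+3=9, value 43+5=48
- C: mass 8, value 47
Best: 52 sci.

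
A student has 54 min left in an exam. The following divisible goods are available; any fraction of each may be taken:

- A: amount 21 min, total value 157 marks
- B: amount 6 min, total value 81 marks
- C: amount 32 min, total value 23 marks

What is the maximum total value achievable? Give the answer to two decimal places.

257.41

Take in order of value per unit:
- B (81/6 per unit): all 6 → value 81, running total 81.00
- A (157/21 per unit): all 21 → value 157, running total 238.00
- C (23/32 per unit): 27 of 32 → value 27×23/32 = 19.4063, running total 257.41
Total 257.41.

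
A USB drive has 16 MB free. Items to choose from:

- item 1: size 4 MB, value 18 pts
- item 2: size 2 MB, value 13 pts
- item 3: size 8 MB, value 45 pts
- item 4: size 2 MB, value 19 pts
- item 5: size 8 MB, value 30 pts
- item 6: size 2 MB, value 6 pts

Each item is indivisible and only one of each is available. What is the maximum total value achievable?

95 pts

Check high-value combinations within 16 MB:
- item 1+item 2+item 3+item 4: size 4+2+8+2=16, value 18+13+45+19=95
- item 1+item 3+item 4+item 6: size 4+8+2+2=16, value 18+45+19+6=88
- item 2+item 3+item 4+item 6: size 2+8+2+2=14, value 13+45+19+6=83
- item 1+item 3+item 4: size 4+8+2=14, value 18+45+19=82
Best: 95 pts.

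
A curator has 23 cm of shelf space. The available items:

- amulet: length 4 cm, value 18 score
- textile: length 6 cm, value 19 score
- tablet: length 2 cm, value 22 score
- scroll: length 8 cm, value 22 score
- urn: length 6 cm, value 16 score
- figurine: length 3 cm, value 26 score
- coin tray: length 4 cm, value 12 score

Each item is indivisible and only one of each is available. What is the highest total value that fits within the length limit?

This is a 0/1 knapsack; check combinations near the capacity.
- amulet+textile+tablet+scroll+figurine: length 4+6+2+8+3=23, value 18+19+22+22+26=107
- amulet+tablet+scroll+urn+figurine: length 4+2+8+6+3=23, value 18+22+22+16+26=104
- amulet+textile+tablet+urn+figurine: length 4+6+2+6+3=21, value 18+19+22+16+26=101
Best: 107 score.

107 score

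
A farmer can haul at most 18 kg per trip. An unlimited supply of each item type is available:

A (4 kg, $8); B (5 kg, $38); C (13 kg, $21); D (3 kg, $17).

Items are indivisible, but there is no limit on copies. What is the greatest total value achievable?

Best value-per-unit is B at 38/5; filling with it alone gives 3×38 = 114.
Optimal mix: 3×B + 1×D → weight 18, value 131.

$131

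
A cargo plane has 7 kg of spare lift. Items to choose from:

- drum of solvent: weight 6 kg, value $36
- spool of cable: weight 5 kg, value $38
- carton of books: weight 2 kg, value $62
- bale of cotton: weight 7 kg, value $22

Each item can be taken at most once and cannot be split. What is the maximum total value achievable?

Check high-value combinations within 7 kg:
- spool of cable+carton of books: weight 5+2=7, value 38+62=100
- carton of books: weight 2, value 62
- spool of cable: weight 5, value 38
Best: $100.

$100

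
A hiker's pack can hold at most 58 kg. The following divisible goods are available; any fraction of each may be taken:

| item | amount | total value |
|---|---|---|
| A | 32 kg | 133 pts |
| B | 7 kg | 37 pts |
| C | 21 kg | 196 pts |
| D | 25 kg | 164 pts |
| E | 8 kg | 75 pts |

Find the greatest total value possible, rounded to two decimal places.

456.14

Take in order of value per unit:
- E (75/8 per unit): all 8 → value 75, running total 75.00
- C (196/21 per unit): all 21 → value 196, running total 271.00
- D (164/25 per unit): all 25 → value 164, running total 435.00
- B (37/7 per unit): 4 of 7 → value 4×37/7 = 21.1429, running total 456.14
Total 456.14.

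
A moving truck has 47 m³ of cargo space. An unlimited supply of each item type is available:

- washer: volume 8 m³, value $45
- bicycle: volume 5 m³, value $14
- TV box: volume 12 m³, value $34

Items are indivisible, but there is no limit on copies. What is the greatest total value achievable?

Best value-per-unit is washer at 45/8; filling with it alone gives 5×45 = 225.
Optimal mix: 5×washer + 1×bicycle → volume 45, value 239.

$239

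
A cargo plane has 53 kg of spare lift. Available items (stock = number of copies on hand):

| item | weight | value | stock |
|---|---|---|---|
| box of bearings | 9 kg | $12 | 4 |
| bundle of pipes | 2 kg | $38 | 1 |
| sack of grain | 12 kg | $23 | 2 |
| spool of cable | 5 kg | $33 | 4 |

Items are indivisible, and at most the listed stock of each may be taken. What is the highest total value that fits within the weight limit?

$217

Top feasible selections:
- 2×box of bearings + 1×bundle of pipes + 1×sack of grain + 4×spool of cable: weight 52, value 217
- 1×bundle of pipes + 2×sack of grain + 4×spool of cable: weight 46, value 216
Best: $217.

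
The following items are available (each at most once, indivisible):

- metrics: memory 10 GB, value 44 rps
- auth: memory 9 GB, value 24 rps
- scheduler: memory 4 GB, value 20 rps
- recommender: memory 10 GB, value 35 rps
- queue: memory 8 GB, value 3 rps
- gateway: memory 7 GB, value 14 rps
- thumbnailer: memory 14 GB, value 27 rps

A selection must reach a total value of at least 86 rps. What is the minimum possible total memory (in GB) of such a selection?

Subsets with value ≥ 86, sorted by total memory:
- metrics+auth+scheduler: memory 23, value 88
- metrics+scheduler+recommender: memory 24, value 99
- metrics+recommender+gateway: memory 27, value 93
- metrics+scheduler+thumbnailer: memory 28, value 91
Minimum memory: 23 GB.

23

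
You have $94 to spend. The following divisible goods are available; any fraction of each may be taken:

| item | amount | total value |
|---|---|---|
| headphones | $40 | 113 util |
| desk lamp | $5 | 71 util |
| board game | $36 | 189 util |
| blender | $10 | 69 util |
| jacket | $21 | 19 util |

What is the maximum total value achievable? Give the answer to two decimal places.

444.71

Take in order of value per unit:
- desk lamp (71/5 per unit): all 5 → value 71, running total 71.00
- blender (69/10 per unit): all 10 → value 69, running total 140.00
- board game (189/36 per unit): all 36 → value 189, running total 329.00
- headphones (113/40 per unit): all 40 → value 113, running total 442.00
- jacket (19/21 per unit): 3 of 21 → value 3×19/21 = 2.7143, running total 444.71
Total 444.71.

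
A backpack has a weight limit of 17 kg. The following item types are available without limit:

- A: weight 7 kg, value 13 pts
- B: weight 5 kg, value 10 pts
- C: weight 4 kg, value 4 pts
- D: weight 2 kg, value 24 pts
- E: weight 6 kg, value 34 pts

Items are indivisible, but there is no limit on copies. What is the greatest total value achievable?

Best value-per-unit is D at 24/2, and filling with it alone uses weight 8×2=16. No mix of the others beats 8×24 = 192.

192 pts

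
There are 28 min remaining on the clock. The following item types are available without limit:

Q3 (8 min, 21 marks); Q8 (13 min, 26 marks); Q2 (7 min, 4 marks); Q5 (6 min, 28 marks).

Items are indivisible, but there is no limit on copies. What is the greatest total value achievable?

Best value-per-unit is Q5 at 28/6, and filling with it alone uses time 4×6=24. No mix of the others beats 4×28 = 112.

112 marks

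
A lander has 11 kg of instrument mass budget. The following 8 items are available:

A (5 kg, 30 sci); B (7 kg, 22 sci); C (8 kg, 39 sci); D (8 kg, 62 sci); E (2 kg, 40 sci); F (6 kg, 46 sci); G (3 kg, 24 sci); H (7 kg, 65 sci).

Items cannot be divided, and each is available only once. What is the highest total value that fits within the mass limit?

Check high-value combinations within 11 kg:
- E+F+G: mass 2+6+3=11, value 40+46+24=110
- E+H: mass 2+7=9, value 40+65=105
- D+E: mass 8+2=10, value 62+40=102
- A+E+G: mass 5+2+3=10, value 30+40+24=94
- G+H: mass 3+7=10, value 24+65=89
Best: 110 sci.

110 sci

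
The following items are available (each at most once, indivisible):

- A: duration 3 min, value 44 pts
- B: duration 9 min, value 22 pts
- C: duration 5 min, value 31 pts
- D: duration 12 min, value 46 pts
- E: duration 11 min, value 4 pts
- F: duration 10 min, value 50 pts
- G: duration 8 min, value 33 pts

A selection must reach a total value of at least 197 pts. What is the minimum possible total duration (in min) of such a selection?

38

Subsets with value ≥ 197, sorted by total duration:
- A+C+D+F+G: duration 38, value 204
- A+B+C+D+F+G: duration 47, value 226
- A+C+D+E+F+G: duration 49, value 208
- A+B+C+D+E+F: duration 50, value 197
Minimum duration: 38 min.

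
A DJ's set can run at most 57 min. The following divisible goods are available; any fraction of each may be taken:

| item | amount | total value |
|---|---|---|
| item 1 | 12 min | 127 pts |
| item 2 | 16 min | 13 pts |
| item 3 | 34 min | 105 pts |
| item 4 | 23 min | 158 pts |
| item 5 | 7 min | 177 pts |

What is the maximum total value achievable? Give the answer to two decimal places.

Take in order of value per unit:
- item 5 (177/7 per unit): all 7 → value 177, running total 177.00
- item 1 (127/12 per unit): all 12 → value 127, running total 304.00
- item 4 (158/23 per unit): all 23 → value 158, running total 462.00
- item 3 (105/34 per unit): 15 of 34 → value 15×105/34 = 46.3235, running total 508.32
Total 508.32.

508.32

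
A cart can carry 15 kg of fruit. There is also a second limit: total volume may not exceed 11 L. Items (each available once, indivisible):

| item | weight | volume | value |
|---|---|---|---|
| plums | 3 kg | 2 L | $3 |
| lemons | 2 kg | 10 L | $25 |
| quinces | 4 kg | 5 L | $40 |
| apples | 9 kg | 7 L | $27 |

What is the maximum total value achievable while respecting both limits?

$43

Feasible sets respecting both limits:
- plums+quinces: weight 7, volume 7, value 43
- quinces: weight 4, volume 5, value 40
- plums+apples: weight 12, volume 9, value 30
- apples: weight 9, volume 7, value 27
Best: $43.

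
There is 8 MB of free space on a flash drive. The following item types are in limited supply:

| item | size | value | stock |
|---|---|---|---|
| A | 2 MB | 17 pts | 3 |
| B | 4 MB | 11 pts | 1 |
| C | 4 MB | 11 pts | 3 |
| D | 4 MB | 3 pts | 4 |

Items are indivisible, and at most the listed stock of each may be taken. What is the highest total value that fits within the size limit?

51 pts

Best selections within size 8 and stock limits:
- 3×A: size 6, value 51
- 2×A + 1×C: size 8, value 45
Best: 51 pts.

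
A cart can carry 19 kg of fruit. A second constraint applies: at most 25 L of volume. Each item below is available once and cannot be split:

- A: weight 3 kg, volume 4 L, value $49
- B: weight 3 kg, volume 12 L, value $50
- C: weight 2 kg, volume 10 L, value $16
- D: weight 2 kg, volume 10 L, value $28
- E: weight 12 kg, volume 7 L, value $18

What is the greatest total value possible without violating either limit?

Feasible sets respecting both limits:
- A+B+E: weight 18, volume 23, value 117
- A+B: weight 6, volume 16, value 99
- A+D+E: weight 17, volume 21, value 95
Best: $117.

$117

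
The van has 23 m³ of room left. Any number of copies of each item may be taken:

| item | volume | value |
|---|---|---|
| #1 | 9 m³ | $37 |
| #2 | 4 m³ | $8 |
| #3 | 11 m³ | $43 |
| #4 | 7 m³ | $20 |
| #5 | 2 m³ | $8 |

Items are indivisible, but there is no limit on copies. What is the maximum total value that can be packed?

Best value-per-unit is #1 at 37/9; filling with it alone gives 2×37 = 74.
Optimal mix: 1×#1 + 7×#5 → volume 23, value 93.

$93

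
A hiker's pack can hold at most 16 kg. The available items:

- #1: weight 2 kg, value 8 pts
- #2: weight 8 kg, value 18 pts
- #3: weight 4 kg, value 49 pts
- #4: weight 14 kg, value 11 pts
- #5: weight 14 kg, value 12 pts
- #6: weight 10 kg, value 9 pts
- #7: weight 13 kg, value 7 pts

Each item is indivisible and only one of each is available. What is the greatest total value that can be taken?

75 pts

Check high-value combinations within 16 kg:
- #1+#2+#3: weight 2+8+4=14, value 8+18+49=75
- #2+#3: weight 8+4=12, value 18+49=67
- #1+#3+#6: weight 2+4+10=16, value 8+49+9=66
- #3+#6: weight 4+10=14, value 49+9=58
Best: 75 pts.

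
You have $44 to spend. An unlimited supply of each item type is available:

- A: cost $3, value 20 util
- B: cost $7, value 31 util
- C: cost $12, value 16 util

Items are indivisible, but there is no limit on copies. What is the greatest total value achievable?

280 util

Best value-per-unit is A at 20/3, and filling with it alone uses cost 14×3=42. No mix of the others beats 14×20 = 280.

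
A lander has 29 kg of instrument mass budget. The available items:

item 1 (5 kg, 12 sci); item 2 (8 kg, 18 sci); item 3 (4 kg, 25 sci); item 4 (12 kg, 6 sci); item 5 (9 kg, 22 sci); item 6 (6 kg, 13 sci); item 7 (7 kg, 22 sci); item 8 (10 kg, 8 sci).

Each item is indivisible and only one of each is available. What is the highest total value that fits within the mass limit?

Check high-value combinations within 29 kg:
- item 2+item 3+item 5+item 7: mass 8+4+9+7=28, value 18+25+22+22=87
- item 3+item 5+item 6+item 7: mass 4+9+6+7=26, value 25+22+13+22=82
- item 1+item 3+item 5+item 7: mass 5+4+9+7=25, value 12+25+22+22=81
Best: 87 sci.

87 sci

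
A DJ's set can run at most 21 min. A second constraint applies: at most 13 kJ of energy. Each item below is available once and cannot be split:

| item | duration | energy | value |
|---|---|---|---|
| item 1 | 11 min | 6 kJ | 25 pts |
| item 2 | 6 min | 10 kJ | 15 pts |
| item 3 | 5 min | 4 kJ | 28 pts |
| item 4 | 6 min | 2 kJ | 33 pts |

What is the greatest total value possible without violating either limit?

61 pts

Feasible sets respecting both limits:
- item 3+item 4: duration 11, energy 6, value 61
- item 1+item 4: duration 17, energy 8, value 58
- item 1+item 3: duration 16, energy 10, value 53
- item 2+item 4: duration 12, energy 12, value 48
Best: 61 pts.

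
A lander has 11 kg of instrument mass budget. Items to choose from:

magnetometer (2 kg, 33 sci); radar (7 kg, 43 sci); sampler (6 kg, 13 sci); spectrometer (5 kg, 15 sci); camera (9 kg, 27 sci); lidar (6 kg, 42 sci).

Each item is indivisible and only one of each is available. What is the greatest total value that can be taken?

Check high-value combinations within 11 kg:
- magnetometer+radar: mass 2+7=9, value 33+43=76
- magnetometer+lidar: mass 2+6=8, value 33+42=75
- magnetometer+camera: mass 2+9=11, value 33+27=60
- spectrometer+lidar: mass 5+6=11, value 15+42=57
- magnetometer+spectrometer: mass 2+5=7, value 33+15=48
Best: 76 sci.

76 sci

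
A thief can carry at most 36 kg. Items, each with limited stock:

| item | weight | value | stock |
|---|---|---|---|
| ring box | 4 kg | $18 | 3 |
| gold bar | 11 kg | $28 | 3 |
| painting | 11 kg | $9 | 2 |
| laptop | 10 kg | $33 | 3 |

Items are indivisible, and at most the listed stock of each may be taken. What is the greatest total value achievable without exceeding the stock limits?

Best selections within weight 36 and stock limits:
- 3×ring box + 2×laptop: weight 32, value 120
- 1×ring box + 3×laptop: weight 34, value 117
Best: $120.

$120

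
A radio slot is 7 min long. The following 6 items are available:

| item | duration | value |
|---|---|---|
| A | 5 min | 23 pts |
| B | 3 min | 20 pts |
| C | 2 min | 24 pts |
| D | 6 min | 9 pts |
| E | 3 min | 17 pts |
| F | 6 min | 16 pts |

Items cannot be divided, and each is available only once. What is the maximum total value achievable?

47 pts

Check high-value combinations within 7 min:
- A+C: duration 5+2=7, value 23+24=47
- B+C: duration 3+2=5, value 20+24=44
- C+E: duration 2+3=5, value 24+17=41
Best: 47 pts.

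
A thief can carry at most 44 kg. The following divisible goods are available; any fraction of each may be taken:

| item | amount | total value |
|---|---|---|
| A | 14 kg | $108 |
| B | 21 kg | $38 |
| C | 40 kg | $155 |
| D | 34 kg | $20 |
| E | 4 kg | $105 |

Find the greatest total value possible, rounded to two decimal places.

Take in order of value per unit:
- E (105/4 per unit): all 4 → value 105, running total 105.00
- A (108/14 per unit): all 14 → value 108, running total 213.00
- C (155/40 per unit): 26 of 40 → value 26×155/40 = 100.7500, running total 313.75
Total 313.75.

313.75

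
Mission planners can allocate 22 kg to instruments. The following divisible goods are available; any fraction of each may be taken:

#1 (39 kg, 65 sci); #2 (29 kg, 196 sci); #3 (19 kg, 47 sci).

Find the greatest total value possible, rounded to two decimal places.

148.69

Take in order of value per unit:
- #2 (196/29 per unit): 22 of 29 → value 22×196/29 = 148.6897, running total 148.69
Total 148.69.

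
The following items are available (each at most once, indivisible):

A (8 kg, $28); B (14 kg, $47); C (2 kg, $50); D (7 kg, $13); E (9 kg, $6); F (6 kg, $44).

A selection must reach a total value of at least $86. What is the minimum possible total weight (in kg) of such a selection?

Subsets with value ≥ 86, sorted by total weight:
- C+F: weight 8, value 94
- C+D+F: weight 15, value 107
- A+C+F: weight 16, value 122
Minimum weight: 8 kg.

8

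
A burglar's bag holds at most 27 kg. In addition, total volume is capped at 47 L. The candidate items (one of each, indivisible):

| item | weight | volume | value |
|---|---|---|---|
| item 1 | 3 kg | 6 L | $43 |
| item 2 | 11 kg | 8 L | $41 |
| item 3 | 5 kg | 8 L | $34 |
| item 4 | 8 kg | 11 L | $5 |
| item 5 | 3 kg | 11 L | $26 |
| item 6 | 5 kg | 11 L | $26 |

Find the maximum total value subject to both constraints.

$170

Feasible sets respecting both limits:
- item 1+item 2+item 3+item 5+item 6: weight 27, volume 44, value 170
- item 1+item 2+item 3+item 5: weight 22, volume 33, value 144
- item 1+item 2+item 3+item 6: weight 24, volume 33, value 144
- item 1+item 2+item 5+item 6: weight 22, volume 36, value 136
Best: $170.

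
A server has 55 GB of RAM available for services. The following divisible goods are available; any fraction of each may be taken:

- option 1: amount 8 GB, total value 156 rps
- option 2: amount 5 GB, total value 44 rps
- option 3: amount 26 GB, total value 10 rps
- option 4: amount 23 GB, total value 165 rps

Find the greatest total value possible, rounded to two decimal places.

Take in order of value per unit:
- option 1 (156/8 per unit): all 8 → value 156, running total 156.00
- option 2 (44/5 per unit): all 5 → value 44, running total 200.00
- option 4 (165/23 per unit): all 23 → value 165, running total 365.00
- option 3 (10/26 per unit): 19 of 26 → value 19×10/26 = 7.3077, running total 372.31
Total 372.31.

372.31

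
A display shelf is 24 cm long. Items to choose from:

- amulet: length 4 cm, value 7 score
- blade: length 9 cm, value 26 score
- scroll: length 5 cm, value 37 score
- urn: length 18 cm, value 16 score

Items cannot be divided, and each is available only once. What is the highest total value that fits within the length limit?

This is a 0/1 knapsack; check combinations near the capacity.
- amulet+blade+scroll: length 4+9+5=18, value 7+26+37=70
- blade+scroll: length 9+5=14, value 26+37=63
- scroll+urn: length 5+18=23, value 37+16=53
- amulet+scroll: length 4+5=9, value 7+37=44
Best: 70 score.

70 score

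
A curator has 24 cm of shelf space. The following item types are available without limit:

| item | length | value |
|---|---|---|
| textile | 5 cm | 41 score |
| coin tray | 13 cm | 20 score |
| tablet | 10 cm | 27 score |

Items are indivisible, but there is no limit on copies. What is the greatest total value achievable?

164 score

Best value-per-unit is textile at 41/5, and filling with it alone uses length 4×5=20. No mix of the others beats 4×41 = 164.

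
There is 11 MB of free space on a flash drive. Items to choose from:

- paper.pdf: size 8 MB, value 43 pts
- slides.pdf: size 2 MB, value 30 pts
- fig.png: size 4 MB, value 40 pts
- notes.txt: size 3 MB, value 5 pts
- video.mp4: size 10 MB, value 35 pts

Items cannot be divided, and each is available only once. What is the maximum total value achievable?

75 pts

Check high-value combinations within 11 MB:
- slides.pdf+fig.png+notes.txt: size 2+4+3=9, value 30+40+5=75
- paper.pdf+slides.pdf: size 8+2=10, value 43+30=73
- slides.pdf+fig.png: size 2+4=6, value 30+40=70
Best: 75 pts.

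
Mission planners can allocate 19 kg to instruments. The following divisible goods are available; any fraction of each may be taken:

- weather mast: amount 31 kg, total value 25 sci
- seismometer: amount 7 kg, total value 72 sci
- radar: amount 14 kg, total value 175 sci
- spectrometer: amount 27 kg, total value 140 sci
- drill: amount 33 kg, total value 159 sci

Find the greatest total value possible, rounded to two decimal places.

Take in order of value per unit:
- radar (175/14 per unit): all 14 → value 175, running total 175.00
- seismometer (72/7 per unit): 5 of 7 → value 5×72/7 = 51.4286, running total 226.43
Total 226.43.

226.43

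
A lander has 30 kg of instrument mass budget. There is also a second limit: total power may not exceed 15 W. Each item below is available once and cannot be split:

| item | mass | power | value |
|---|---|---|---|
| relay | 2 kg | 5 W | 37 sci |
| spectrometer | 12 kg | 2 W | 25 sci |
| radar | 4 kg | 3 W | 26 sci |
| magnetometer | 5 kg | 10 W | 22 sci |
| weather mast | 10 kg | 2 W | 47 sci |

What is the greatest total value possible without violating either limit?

135 sci

Feasible sets respecting both limits:
- relay+spectrometer+radar+weather mast: mass 28, power 12, value 135
- relay+radar+weather mast: mass 16, power 10, value 110
- relay+spectrometer+weather mast: mass 24, power 9, value 109
- spectrometer+radar+weather mast: mass 26, power 7, value 98
Best: 135 sci.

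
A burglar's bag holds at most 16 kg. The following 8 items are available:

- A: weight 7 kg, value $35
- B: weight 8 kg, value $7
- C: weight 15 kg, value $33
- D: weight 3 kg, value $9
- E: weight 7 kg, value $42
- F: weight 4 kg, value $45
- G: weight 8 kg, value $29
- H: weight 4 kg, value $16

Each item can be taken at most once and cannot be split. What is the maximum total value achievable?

$103

Check high-value combinations within 16 kg:
- E+F+H: weight 7+4+4=15, value 42+45+16=103
- D+E+F: weight 3+7+4=14, value 9+42+45=96
- A+F+H: weight 7+4+4=15, value 35+45+16=96
- F+G+H: weight 4+8+4=16, value 45+29+16=90
- A+D+F: weight 7+3+4=14, value 35+9+45=89
Best: $103.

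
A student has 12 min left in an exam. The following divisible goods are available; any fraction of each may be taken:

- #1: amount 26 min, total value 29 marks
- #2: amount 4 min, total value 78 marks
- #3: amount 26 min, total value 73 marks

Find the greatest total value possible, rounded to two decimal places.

Take in order of value per unit:
- #2 (78/4 per unit): all 4 → value 78, running total 78.00
- #3 (73/26 per unit): 8 of 26 → value 8×73/26 = 22.4615, running total 100.46
Total 100.46.

100.46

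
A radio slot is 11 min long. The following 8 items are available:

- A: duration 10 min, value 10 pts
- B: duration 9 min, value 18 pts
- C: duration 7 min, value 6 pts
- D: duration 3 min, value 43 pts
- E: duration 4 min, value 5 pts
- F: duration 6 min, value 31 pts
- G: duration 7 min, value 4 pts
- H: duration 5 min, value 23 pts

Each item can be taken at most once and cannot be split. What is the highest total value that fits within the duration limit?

Check high-value combinations within 11 min:
- D+F: duration 3+6=9, value 43+31=74
- D+H: duration 3+5=8, value 43+23=66
- F+H: duration 6+5=11, value 31+23=54
- C+D: duration 7+3=10, value 6+43=49
- D+E: duration 3+4=7, value 43+5=48
Best: 74 pts.

74 pts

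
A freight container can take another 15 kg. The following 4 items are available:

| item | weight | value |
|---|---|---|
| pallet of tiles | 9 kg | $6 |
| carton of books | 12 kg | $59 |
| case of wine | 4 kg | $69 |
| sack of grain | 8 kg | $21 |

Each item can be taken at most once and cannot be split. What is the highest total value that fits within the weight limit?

$90

This is a 0/1 knapsack; check combinations near the capacity.
- case of wine+sack of grain: weight 4+8=12, value 69+21=90
- pallet of tiles+case of wine: weight 9+4=13, value 6+69=75
- case of wine: weight 4, value 69
Best: $90.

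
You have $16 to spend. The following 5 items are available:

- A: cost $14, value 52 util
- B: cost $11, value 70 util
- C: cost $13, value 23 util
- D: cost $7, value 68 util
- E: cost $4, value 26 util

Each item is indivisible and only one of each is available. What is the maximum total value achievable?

96 util

Check high-value combinations within $16:
- B+E: cost 11+4=15, value 70+26=96
- D+E: cost 7+4=11, value 68+26=94
- B: cost 11, value 70
Best: 96 util.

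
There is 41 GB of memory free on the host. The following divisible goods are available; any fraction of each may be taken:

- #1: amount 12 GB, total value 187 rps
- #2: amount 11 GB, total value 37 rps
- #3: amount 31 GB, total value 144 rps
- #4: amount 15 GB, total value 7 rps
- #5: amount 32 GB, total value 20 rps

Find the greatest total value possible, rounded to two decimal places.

321.71

Take in order of value per unit:
- #1 (187/12 per unit): all 12 → value 187, running total 187.00
- #3 (144/31 per unit): 29 of 31 → value 29×144/31 = 134.7097, running total 321.71
Total 321.71.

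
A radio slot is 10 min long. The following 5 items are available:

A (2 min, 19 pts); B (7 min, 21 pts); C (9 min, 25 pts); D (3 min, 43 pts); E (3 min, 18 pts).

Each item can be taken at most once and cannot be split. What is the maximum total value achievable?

80 pts

Check high-value combinations within 10 min:
- A+D+E: duration 2+3+3=8, value 19+43+18=80
- B+D: duration 7+3=10, value 21+43=64
- A+D: duration 2+3=5, value 19+43=62
Best: 80 pts.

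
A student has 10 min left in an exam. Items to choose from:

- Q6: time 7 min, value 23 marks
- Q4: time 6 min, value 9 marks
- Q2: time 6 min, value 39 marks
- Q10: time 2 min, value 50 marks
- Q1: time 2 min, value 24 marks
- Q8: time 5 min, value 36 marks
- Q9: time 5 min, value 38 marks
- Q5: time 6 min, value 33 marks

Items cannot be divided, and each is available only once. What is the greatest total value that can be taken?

Check high-value combinations within 10 min:
- Q2+Q10+Q1: time 6+2+2=10, value 39+50+24=113
- Q10+Q1+Q9: time 2+2+5=9, value 50+24+38=112
- Q10+Q1+Q8: time 2+2+5=9, value 50+24+36=110
Best: 113 marks.

113 marks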